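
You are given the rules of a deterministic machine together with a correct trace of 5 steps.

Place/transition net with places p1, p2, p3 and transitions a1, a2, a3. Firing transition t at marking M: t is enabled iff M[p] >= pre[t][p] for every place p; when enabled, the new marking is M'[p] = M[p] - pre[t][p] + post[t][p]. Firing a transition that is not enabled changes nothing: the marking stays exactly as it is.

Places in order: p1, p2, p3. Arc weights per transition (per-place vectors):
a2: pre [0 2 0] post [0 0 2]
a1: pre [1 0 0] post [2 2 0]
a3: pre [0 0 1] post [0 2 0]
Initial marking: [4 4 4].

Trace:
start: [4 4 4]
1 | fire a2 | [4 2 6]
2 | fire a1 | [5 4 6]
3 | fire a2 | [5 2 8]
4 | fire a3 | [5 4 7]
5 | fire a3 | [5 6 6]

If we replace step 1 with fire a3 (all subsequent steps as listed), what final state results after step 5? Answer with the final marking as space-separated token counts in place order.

5 10 3

(re-executing from step 1 with the substitution; state before step 1: [4 4 4])
1 | fire a3 | [4 6 3]
2 | fire a1 | [5 8 3]
3 | fire a2 | [5 6 5]
4 | fire a3 | [5 8 4]
5 | fire a3 | [5 10 3]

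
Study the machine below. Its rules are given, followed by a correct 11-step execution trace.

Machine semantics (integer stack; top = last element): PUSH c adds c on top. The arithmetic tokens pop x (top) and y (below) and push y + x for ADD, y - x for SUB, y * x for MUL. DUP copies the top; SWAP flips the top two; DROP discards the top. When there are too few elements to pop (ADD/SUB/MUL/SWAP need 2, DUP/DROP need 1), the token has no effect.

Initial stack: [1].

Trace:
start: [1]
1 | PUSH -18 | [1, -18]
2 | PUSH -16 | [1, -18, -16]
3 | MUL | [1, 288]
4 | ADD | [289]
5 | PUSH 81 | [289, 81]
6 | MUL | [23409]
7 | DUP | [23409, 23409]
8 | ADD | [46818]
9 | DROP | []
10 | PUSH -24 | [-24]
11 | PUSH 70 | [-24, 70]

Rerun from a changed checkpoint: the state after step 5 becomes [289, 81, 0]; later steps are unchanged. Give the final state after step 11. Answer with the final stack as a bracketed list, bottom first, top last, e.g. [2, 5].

state after step 5 := [289, 81, 0]
6 | MUL | [289, 0]
7 | DUP | [289, 0, 0]
8 | ADD | [289, 0]
9 | DROP | [289]
10 | PUSH -24 | [289, -24]
11 | PUSH 70 | [289, -24, 70]

[289, -24, 70]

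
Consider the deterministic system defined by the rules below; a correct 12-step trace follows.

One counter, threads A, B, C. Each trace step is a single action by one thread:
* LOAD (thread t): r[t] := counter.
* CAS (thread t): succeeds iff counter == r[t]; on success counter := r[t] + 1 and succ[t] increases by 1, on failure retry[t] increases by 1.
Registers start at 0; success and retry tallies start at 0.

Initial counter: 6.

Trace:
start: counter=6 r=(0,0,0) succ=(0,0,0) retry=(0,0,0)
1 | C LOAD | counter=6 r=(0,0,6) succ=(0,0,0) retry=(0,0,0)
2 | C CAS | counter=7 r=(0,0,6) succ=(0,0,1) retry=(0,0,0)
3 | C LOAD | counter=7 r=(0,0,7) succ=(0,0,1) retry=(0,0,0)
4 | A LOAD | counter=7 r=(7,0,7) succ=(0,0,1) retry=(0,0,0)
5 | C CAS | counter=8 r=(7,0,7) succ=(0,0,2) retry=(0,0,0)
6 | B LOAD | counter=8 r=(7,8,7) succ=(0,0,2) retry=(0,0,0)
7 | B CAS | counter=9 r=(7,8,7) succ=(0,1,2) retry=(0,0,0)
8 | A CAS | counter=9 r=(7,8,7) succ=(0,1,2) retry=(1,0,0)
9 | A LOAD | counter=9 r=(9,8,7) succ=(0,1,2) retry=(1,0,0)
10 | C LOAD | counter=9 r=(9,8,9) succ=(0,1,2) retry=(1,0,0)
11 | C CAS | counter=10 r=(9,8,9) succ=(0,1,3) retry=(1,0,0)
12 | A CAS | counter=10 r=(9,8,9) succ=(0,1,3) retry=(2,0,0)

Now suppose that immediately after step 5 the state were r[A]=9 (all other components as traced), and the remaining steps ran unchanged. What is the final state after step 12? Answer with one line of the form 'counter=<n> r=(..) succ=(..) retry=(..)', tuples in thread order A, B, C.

state after step 5 := counter=8 r=(9,0,7) succ=(0,0,2) retry=(0,0,0)
6 | B LOAD | counter=8 r=(9,8,7) succ=(0,0,2) retry=(0,0,0)
7 | B CAS | counter=9 r=(9,8,7) succ=(0,1,2) retry=(0,0,0)
8 | A CAS | counter=10 r=(9,8,7) succ=(1,1,2) retry=(0,0,0)
9 | A LOAD | counter=10 r=(10,8,7) succ=(1,1,2) retry=(0,0,0)
10 | C LOAD | counter=10 r=(10,8,10) succ=(1,1,2) retry=(0,0,0)
11 | C CAS | counter=11 r=(10,8,10) succ=(1,1,3) retry=(0,0,0)
12 | A CAS | counter=11 r=(10,8,10) succ=(1,1,3) retry=(1,0,0)

counter=11 r=(10,8,10) succ=(1,1,3) retry=(1,0,0)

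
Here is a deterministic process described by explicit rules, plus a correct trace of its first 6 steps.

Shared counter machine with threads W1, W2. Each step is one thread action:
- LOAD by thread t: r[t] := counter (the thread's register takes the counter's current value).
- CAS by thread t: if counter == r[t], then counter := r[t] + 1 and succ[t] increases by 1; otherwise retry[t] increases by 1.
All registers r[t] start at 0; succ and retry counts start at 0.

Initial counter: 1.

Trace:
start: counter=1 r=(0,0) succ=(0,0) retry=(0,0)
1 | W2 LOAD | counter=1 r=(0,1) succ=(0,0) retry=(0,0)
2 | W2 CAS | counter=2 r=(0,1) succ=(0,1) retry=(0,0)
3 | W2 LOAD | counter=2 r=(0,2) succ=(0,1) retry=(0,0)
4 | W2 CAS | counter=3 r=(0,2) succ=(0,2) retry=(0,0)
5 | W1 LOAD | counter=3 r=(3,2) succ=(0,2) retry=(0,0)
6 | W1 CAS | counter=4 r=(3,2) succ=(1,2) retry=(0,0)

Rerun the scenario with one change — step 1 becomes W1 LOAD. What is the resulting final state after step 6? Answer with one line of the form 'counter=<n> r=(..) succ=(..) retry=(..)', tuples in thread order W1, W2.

counter=3 r=(2,1) succ=(1,1) retry=(0,1)

(re-executing from step 1 with the substitution; state before step 1: counter=1 r=(0,0) succ=(0,0) retry=(0,0))
1 | W1 LOAD | counter=1 r=(1,0) succ=(0,0) retry=(0,0)
2 | W2 CAS | counter=1 r=(1,0) succ=(0,0) retry=(0,1)
3 | W2 LOAD | counter=1 r=(1,1) succ=(0,0) retry=(0,1)
4 | W2 CAS | counter=2 r=(1,1) succ=(0,1) retry=(0,1)
5 | W1 LOAD | counter=2 r=(2,1) succ=(0,1) retry=(0,1)
6 | W1 CAS | counter=3 r=(2,1) succ=(1,1) retry=(0,1)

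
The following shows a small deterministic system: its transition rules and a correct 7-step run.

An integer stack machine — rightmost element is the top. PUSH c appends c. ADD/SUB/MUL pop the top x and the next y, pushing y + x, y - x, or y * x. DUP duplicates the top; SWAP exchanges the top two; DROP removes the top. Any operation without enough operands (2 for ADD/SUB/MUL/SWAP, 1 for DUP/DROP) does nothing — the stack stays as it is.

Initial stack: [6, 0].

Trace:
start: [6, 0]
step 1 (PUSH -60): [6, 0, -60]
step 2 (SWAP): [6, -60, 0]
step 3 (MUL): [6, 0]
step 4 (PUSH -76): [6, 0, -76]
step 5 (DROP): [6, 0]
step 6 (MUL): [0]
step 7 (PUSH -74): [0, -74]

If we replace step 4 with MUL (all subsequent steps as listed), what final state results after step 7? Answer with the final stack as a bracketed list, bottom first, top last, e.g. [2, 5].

[-74]

(re-executing from step 4 with the substitution; state before step 4: [6, 0])
step 4 (MUL): [0]
step 5 (DROP): []
step 6 (MUL): []
step 7 (PUSH -74): [-74]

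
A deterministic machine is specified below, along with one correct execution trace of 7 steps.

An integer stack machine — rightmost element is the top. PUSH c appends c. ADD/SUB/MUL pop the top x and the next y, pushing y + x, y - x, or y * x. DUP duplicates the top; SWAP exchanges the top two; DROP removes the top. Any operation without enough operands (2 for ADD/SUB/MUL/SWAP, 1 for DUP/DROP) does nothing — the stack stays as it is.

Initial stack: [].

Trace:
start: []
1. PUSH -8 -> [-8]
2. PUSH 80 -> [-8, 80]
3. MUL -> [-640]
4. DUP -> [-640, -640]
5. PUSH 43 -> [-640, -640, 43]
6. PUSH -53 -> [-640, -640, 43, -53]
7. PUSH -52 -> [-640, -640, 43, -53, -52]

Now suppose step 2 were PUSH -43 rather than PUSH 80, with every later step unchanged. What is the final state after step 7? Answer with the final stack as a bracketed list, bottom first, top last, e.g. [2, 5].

[344, 344, 43, -53, -52]

(re-executing from step 2 with the substitution; state before step 2: [-8])
2. PUSH -43 -> [-8, -43]
3. MUL -> [344]
4. DUP -> [344, 344]
5. PUSH 43 -> [344, 344, 43]
6. PUSH -53 -> [344, 344, 43, -53]
7. PUSH -52 -> [344, 344, 43, -53, -52]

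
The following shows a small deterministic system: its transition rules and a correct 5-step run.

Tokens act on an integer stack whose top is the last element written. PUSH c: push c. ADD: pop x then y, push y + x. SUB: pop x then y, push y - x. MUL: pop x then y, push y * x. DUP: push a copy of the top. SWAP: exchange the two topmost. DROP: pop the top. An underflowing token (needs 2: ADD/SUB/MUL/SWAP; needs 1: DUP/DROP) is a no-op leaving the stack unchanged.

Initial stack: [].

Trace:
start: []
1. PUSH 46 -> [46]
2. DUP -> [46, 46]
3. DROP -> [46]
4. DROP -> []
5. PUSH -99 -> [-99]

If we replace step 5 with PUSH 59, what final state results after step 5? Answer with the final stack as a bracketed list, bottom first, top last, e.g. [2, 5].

[59]

(re-executing from step 5 with the substitution; state before step 5: [])
5. PUSH 59 -> [59]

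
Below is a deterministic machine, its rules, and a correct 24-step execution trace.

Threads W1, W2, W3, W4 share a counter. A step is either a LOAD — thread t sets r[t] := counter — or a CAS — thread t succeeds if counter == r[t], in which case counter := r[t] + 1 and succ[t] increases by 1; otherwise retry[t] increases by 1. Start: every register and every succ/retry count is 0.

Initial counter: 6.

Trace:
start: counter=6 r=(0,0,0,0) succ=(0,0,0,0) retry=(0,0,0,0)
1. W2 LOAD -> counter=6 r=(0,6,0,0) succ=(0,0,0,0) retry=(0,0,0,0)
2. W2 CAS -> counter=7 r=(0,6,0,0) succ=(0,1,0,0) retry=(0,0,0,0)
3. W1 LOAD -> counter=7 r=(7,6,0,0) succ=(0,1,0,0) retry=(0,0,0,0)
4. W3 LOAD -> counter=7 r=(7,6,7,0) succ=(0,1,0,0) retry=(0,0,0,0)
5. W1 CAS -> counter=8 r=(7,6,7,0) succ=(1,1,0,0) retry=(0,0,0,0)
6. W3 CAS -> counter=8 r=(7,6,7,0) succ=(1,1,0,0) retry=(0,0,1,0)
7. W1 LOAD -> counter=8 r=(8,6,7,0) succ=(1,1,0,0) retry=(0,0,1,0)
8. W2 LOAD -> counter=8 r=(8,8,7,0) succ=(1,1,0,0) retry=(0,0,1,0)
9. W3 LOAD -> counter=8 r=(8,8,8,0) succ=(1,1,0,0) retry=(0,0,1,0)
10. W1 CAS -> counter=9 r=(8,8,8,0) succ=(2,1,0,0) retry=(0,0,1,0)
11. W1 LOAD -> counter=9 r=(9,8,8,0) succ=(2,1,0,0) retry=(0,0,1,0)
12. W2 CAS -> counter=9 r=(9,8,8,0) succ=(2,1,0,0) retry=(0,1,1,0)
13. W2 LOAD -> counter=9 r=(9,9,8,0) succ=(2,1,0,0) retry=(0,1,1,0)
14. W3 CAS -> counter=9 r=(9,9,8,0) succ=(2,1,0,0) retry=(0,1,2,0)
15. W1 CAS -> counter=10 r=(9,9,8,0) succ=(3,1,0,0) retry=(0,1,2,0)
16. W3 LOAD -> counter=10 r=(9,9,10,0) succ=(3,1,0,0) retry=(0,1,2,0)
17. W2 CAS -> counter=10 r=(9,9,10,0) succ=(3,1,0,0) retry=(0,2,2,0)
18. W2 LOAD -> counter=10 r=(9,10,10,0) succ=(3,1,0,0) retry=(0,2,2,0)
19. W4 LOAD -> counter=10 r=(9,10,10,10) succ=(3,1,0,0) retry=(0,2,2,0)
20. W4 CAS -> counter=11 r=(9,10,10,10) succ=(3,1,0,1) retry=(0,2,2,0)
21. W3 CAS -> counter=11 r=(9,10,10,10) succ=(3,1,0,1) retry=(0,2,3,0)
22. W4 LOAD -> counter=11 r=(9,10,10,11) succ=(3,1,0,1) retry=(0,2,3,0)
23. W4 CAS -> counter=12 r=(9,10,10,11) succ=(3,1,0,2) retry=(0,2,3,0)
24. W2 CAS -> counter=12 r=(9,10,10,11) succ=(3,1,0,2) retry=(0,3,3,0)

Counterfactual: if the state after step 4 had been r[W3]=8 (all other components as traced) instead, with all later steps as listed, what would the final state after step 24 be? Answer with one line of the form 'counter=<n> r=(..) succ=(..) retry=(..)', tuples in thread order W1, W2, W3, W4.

counter=13 r=(10,11,11,12) succ=(3,1,1,2) retry=(0,3,2,0)

state after step 4 := counter=7 r=(7,6,8,0) succ=(0,1,0,0) retry=(0,0,0,0)
5. W1 CAS -> counter=8 r=(7,6,8,0) succ=(1,1,0,0) retry=(0,0,0,0)
6. W3 CAS -> counter=9 r=(7,6,8,0) succ=(1,1,1,0) retry=(0,0,0,0)
7. W1 LOAD -> counter=9 r=(9,6,8,0) succ=(1,1,1,0) retry=(0,0,0,0)
8. W2 LOAD -> counter=9 r=(9,9,8,0) succ=(1,1,1,0) retry=(0,0,0,0)
9. W3 LOAD -> counter=9 r=(9,9,9,0) succ=(1,1,1,0) retry=(0,0,0,0)
10. W1 CAS -> counter=10 r=(9,9,9,0) succ=(2,1,1,0) retry=(0,0,0,0)
11. W1 LOAD -> counter=10 r=(10,9,9,0) succ=(2,1,1,0) retry=(0,0,0,0)
12. W2 CAS -> counter=10 r=(10,9,9,0) succ=(2,1,1,0) retry=(0,1,0,0)
13. W2 LOAD -> counter=10 r=(10,10,9,0) succ=(2,1,1,0) retry=(0,1,0,0)
14. W3 CAS -> counter=10 r=(10,10,9,0) succ=(2,1,1,0) retry=(0,1,1,0)
15. W1 CAS -> counter=11 r=(10,10,9,0) succ=(3,1,1,0) retry=(0,1,1,0)
16. W3 LOAD -> counter=11 r=(10,10,11,0) succ=(3,1,1,0) retry=(0,1,1,0)
17. W2 CAS -> counter=11 r=(10,10,11,0) succ=(3,1,1,0) retry=(0,2,1,0)
18. W2 LOAD -> counter=11 r=(10,11,11,0) succ=(3,1,1,0) retry=(0,2,1,0)
19. W4 LOAD -> counter=11 r=(10,11,11,11) succ=(3,1,1,0) retry=(0,2,1,0)
20. W4 CAS -> counter=12 r=(10,11,11,11) succ=(3,1,1,1) retry=(0,2,1,0)
21. W3 CAS -> counter=12 r=(10,11,11,11) succ=(3,1,1,1) retry=(0,2,2,0)
22. W4 LOAD -> counter=12 r=(10,11,11,12) succ=(3,1,1,1) retry=(0,2,2,0)
23. W4 CAS -> counter=13 r=(10,11,11,12) succ=(3,1,1,2) retry=(0,2,2,0)
24. W2 CAS -> counter=13 r=(10,11,11,12) succ=(3,1,1,2) retry=(0,3,2,0)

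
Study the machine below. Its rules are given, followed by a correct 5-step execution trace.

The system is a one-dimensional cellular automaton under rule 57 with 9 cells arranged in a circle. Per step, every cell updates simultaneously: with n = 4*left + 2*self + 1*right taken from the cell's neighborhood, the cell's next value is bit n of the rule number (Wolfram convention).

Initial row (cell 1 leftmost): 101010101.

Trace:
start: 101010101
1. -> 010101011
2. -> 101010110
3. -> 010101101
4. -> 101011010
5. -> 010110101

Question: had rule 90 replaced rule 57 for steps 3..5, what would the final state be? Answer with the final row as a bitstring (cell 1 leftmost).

(re-executing steps 3..5 under rule 90; state before step 3: 101010110)
3. -> 000000110
4. -> 000001111
5. -> 100011001

100011001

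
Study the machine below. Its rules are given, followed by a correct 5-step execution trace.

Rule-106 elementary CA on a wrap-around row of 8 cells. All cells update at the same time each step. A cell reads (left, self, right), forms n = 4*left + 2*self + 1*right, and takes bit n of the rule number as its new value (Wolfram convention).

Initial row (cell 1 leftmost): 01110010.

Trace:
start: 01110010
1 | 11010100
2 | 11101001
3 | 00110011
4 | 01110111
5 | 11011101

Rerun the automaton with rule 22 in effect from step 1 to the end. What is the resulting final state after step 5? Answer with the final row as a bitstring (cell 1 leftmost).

10001101

(re-executing steps 1..5 under rule 22; state before step 1: 01110010)
1 | 10001111
2 | 01010000
3 | 11011000
4 | 00000101
5 | 10001101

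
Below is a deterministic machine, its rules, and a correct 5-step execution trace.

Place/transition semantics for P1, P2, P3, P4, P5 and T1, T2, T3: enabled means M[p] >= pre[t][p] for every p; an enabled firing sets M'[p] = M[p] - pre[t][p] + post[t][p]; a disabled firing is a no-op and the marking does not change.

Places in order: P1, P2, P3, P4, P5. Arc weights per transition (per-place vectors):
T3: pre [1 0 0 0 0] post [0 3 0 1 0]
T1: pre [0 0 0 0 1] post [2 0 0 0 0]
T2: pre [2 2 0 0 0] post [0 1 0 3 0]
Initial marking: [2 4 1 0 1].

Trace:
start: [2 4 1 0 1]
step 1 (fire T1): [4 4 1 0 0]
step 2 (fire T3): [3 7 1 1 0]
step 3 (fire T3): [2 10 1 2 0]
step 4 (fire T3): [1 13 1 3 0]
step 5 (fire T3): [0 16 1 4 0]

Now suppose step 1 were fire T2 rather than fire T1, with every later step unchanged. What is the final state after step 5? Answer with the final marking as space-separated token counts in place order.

(re-executing from step 1 with the substitution; state before step 1: [2 4 1 0 1])
step 1 (fire T2): [0 3 1 3 1]
step 2 (fire T3): [0 3 1 3 1]
step 3 (fire T3): [0 3 1 3 1]
step 4 (fire T3): [0 3 1 3 1]
step 5 (fire T3): [0 3 1 3 1]

0 3 1 3 1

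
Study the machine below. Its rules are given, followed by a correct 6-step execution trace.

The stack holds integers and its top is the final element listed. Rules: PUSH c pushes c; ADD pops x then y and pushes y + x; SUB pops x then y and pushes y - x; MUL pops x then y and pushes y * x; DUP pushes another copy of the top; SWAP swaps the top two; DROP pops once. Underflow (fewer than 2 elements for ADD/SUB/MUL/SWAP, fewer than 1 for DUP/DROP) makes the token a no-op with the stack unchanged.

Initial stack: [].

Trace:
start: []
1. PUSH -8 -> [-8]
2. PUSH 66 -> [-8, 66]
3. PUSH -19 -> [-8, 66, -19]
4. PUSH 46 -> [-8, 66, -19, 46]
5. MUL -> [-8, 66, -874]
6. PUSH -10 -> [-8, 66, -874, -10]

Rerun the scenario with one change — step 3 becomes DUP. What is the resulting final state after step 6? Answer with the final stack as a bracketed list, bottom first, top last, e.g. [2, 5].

(re-executing from step 3 with the substitution; state before step 3: [-8, 66])
3. DUP -> [-8, 66, 66]
4. PUSH 46 -> [-8, 66, 66, 46]
5. MUL -> [-8, 66, 3036]
6. PUSH -10 -> [-8, 66, 3036, -10]

[-8, 66, 3036, -10]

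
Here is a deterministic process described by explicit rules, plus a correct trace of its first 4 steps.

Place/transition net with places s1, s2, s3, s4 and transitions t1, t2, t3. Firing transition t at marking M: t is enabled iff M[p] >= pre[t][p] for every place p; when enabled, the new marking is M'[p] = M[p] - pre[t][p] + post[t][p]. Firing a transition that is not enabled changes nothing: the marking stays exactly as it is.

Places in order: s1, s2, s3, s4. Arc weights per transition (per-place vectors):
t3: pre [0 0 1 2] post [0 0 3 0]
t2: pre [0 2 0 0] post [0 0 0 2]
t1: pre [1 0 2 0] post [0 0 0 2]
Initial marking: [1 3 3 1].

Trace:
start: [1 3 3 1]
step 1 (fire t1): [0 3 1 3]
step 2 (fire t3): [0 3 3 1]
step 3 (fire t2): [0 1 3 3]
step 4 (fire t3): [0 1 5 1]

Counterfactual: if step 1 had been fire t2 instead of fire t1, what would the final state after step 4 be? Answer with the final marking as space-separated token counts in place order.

1 1 5 1

(re-executing from step 1 with the substitution; state before step 1: [1 3 3 1])
step 1 (fire t2): [1 1 3 3]
step 2 (fire t3): [1 1 5 1]
step 3 (fire t2): [1 1 5 1]
step 4 (fire t3): [1 1 5 1]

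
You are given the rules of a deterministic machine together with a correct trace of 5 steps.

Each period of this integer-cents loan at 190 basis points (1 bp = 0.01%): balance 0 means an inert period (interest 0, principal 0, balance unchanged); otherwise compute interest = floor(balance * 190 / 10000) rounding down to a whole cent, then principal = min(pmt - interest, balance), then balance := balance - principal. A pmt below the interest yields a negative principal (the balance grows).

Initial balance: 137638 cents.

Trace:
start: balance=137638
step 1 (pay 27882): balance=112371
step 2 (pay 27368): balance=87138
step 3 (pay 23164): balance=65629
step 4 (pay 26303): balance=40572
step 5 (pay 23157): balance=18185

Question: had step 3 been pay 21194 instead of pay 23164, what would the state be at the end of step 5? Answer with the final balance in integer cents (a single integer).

(re-executing from step 3 with the substitution; state before step 3: balance=87138)
step 3 (pay 21194): balance=67599
step 4 (pay 26303): balance=42580
step 5 (pay 23157): balance=20232

20232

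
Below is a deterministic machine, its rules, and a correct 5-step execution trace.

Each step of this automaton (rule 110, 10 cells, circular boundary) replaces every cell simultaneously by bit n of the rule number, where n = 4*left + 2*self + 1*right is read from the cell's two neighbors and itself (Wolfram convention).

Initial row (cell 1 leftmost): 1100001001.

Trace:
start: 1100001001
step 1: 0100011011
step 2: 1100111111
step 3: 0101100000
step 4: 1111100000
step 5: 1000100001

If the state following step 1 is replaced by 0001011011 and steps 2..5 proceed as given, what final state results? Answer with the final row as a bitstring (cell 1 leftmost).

state after step 1 := 0001011011
step 2: 0011111111
step 3: 0110000001
step 4: 1110000011
step 5: 0010000110

0010000110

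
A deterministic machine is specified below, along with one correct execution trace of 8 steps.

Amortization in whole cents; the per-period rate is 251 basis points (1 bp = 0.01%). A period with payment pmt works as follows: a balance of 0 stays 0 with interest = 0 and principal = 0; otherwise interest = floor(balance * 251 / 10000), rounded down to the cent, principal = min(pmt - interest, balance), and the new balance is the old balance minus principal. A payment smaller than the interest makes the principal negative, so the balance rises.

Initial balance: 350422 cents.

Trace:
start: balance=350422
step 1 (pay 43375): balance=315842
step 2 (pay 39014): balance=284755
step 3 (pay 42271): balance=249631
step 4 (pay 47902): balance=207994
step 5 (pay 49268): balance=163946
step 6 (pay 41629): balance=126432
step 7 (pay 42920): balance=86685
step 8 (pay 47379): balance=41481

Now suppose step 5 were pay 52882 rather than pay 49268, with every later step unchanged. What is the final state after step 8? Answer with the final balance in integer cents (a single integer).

(re-executing from step 5 with the substitution; state before step 5: balance=207994)
step 5 (pay 52882): balance=160332
step 6 (pay 41629): balance=122727
step 7 (pay 42920): balance=82887
step 8 (pay 47379): balance=37588

37588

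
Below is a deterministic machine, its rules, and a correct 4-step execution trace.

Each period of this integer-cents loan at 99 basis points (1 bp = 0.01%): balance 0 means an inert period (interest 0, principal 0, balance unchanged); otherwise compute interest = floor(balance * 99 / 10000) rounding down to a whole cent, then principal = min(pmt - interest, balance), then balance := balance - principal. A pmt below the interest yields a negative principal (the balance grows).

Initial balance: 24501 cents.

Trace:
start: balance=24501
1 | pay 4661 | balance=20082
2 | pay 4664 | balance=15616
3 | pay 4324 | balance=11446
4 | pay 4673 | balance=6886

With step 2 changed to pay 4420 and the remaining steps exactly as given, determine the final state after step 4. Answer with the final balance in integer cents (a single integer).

(re-executing from step 2 with the substitution; state before step 2: balance=20082)
2 | pay 4420 | balance=15860
3 | pay 4324 | balance=11693
4 | pay 4673 | balance=7135

7135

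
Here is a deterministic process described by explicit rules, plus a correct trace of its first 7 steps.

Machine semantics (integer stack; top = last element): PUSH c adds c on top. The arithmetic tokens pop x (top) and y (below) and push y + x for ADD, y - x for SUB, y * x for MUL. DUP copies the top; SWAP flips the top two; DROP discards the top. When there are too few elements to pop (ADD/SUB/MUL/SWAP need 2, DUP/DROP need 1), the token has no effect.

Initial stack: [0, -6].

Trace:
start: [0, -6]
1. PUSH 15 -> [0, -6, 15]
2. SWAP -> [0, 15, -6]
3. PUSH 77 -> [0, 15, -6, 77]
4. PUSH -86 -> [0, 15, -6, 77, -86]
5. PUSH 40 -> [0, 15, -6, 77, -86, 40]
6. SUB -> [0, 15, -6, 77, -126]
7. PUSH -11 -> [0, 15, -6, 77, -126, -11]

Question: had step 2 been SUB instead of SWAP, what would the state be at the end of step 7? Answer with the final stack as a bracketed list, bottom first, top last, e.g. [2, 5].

(re-executing from step 2 with the substitution; state before step 2: [0, -6, 15])
2. SUB -> [0, -21]
3. PUSH 77 -> [0, -21, 77]
4. PUSH -86 -> [0, -21, 77, -86]
5. PUSH 40 -> [0, -21, 77, -86, 40]
6. SUB -> [0, -21, 77, -126]
7. PUSH -11 -> [0, -21, 77, -126, -11]

[0, -21, 77, -126, -11]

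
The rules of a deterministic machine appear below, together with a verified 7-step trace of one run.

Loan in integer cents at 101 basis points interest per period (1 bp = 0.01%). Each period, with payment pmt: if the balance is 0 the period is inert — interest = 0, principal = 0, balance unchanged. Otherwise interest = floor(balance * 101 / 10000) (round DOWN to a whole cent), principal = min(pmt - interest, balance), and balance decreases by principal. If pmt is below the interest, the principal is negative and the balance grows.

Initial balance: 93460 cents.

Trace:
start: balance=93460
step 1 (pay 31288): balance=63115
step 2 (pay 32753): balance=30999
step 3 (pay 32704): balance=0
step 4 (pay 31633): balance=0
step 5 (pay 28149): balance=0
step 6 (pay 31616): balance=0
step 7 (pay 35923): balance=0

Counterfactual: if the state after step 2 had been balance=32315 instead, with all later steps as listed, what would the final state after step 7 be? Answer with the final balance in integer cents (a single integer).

0

state after step 2 := balance=32315
step 3 (pay 32704): balance=0
step 4 (pay 31633): balance=0
step 5 (pay 28149): balance=0
step 6 (pay 31616): balance=0
step 7 (pay 35923): balance=0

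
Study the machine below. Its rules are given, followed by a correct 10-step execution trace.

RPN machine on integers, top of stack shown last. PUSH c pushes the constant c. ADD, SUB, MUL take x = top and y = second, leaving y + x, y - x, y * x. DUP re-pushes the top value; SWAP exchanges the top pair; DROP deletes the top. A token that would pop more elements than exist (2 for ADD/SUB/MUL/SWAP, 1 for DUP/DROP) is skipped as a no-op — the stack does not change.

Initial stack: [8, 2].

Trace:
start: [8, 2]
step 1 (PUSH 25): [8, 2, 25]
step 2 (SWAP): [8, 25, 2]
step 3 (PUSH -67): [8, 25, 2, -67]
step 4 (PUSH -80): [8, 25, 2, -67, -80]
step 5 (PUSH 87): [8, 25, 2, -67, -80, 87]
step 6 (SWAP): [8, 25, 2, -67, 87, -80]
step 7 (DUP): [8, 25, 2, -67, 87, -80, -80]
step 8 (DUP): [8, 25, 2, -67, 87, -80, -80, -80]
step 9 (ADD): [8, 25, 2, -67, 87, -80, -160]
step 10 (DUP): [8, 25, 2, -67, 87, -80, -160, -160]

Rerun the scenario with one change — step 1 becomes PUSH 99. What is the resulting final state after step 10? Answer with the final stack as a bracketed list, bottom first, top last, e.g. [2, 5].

(re-executing from step 1 with the substitution; state before step 1: [8, 2])
step 1 (PUSH 99): [8, 2, 99]
step 2 (SWAP): [8, 99, 2]
step 3 (PUSH -67): [8, 99, 2, -67]
step 4 (PUSH -80): [8, 99, 2, -67, -80]
step 5 (PUSH 87): [8, 99, 2, -67, -80, 87]
step 6 (SWAP): [8, 99, 2, -67, 87, -80]
step 7 (DUP): [8, 99, 2, -67, 87, -80, -80]
step 8 (DUP): [8, 99, 2, -67, 87, -80, -80, -80]
step 9 (ADD): [8, 99, 2, -67, 87, -80, -160]
step 10 (DUP): [8, 99, 2, -67, 87, -80, -160, -160]

[8, 99, 2, -67, 87, -80, -160, -160]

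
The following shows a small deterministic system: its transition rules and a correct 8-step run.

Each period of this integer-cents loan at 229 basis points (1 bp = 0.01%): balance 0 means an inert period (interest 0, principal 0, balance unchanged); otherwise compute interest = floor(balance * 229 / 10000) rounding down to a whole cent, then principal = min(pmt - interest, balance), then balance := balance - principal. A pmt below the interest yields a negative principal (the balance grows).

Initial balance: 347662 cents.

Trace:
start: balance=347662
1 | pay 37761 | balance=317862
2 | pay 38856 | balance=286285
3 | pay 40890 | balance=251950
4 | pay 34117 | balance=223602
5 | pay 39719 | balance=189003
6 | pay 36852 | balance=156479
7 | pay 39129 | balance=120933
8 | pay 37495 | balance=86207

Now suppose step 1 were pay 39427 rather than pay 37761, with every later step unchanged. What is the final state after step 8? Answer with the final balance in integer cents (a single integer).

84253

(re-executing from step 1 with the substitution; state before step 1: balance=347662)
1 | pay 39427 | balance=316196
2 | pay 38856 | balance=284580
3 | pay 40890 | balance=250206
4 | pay 34117 | balance=221818
5 | pay 39719 | balance=187178
6 | pay 36852 | balance=154612
7 | pay 39129 | balance=119023
8 | pay 37495 | balance=84253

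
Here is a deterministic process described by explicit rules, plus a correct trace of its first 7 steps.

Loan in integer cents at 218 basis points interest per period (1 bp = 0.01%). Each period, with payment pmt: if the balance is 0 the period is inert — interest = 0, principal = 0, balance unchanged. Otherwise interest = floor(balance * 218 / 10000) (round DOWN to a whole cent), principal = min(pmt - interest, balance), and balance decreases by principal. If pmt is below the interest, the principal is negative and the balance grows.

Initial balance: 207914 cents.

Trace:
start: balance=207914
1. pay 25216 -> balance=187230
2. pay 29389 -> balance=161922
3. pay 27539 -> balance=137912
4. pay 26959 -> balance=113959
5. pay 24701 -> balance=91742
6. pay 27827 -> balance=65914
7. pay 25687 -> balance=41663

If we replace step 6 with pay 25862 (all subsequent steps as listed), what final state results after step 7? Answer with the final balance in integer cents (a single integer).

(re-executing from step 6 with the substitution; state before step 6: balance=91742)
6. pay 25862 -> balance=67879
7. pay 25687 -> balance=43671

43671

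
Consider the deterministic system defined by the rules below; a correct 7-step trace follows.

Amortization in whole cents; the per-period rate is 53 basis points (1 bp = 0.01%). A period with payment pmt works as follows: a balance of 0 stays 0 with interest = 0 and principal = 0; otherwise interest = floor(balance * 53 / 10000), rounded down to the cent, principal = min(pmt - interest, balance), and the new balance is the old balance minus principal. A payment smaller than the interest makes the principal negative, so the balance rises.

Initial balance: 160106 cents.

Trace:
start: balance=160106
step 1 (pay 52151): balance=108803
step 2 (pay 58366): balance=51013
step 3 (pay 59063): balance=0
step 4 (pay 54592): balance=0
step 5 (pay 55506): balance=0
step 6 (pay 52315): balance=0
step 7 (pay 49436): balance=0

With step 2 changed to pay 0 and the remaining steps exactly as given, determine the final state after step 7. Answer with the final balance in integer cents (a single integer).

0

(re-executing from step 2 with the substitution; state before step 2: balance=108803)
step 2 (pay 0): balance=109379
step 3 (pay 59063): balance=50895
step 4 (pay 54592): balance=0
step 5 (pay 55506): balance=0
step 6 (pay 52315): balance=0
step 7 (pay 49436): balance=0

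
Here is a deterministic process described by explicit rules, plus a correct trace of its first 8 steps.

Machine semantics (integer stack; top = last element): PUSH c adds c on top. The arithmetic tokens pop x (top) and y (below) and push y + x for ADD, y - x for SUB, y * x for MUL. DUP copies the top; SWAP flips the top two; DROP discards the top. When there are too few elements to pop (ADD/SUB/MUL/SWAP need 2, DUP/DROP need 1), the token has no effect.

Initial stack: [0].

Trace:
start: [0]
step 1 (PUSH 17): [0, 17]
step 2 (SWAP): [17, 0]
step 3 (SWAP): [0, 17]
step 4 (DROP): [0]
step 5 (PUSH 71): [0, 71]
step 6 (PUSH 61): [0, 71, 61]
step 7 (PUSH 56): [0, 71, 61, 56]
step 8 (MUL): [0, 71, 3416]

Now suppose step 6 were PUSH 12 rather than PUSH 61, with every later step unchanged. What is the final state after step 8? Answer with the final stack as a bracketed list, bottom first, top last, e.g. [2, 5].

(re-executing from step 6 with the substitution; state before step 6: [0, 71])
step 6 (PUSH 12): [0, 71, 12]
step 7 (PUSH 56): [0, 71, 12, 56]
step 8 (MUL): [0, 71, 672]

[0, 71, 672]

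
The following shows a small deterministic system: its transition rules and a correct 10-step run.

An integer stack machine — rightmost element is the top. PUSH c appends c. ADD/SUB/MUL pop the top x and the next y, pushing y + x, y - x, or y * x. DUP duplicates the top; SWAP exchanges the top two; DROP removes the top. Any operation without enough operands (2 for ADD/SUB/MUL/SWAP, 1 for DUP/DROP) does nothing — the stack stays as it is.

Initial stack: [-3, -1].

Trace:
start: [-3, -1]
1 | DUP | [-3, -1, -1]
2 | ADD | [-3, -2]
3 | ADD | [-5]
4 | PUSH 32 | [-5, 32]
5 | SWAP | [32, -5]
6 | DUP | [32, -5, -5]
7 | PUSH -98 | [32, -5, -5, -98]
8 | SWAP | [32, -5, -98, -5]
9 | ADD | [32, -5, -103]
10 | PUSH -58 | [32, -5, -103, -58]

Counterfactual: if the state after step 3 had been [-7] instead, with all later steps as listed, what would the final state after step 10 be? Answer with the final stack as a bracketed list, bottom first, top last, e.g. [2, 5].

[32, -7, -105, -58]

state after step 3 := [-7]
4 | PUSH 32 | [-7, 32]
5 | SWAP | [32, -7]
6 | DUP | [32, -7, -7]
7 | PUSH -98 | [32, -7, -7, -98]
8 | SWAP | [32, -7, -98, -7]
9 | ADD | [32, -7, -105]
10 | PUSH -58 | [32, -7, -105, -58]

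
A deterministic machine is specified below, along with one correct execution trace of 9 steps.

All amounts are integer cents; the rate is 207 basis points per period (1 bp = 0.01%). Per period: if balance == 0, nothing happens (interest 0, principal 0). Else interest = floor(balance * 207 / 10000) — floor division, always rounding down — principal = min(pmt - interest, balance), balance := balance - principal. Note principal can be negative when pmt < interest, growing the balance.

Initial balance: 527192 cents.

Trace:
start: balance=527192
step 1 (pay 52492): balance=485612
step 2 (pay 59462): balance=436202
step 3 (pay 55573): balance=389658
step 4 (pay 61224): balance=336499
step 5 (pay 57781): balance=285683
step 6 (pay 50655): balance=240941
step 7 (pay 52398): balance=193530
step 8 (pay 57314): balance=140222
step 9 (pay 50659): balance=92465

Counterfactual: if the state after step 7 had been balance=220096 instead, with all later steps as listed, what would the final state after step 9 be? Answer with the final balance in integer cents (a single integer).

120141

state after step 7 := balance=220096
step 8 (pay 57314): balance=167337
step 9 (pay 50659): balance=120141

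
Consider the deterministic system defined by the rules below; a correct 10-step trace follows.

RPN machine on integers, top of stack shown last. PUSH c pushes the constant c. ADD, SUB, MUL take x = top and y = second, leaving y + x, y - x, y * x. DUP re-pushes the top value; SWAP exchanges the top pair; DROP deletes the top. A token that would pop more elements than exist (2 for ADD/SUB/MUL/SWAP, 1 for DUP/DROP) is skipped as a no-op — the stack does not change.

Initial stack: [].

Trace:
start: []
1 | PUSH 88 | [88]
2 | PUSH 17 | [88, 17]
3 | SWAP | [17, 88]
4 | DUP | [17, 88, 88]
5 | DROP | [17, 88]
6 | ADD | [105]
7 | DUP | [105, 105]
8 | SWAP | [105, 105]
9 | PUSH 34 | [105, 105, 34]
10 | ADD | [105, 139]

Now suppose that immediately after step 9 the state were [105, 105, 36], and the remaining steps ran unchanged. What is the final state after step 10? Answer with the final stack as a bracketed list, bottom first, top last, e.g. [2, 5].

state after step 9 := [105, 105, 36]
10 | ADD | [105, 141]

[105, 141]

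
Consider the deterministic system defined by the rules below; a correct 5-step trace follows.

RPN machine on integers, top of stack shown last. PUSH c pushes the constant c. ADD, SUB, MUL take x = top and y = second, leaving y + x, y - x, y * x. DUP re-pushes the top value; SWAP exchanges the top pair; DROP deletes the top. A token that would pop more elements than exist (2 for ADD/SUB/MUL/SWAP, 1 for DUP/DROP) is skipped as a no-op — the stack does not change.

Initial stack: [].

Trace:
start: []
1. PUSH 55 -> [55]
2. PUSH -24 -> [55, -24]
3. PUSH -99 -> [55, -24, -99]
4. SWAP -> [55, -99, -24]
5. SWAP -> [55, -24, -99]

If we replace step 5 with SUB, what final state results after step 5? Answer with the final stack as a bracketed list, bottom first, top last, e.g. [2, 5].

(re-executing from step 5 with the substitution; state before step 5: [55, -99, -24])
5. SUB -> [55, -75]

[55, -75]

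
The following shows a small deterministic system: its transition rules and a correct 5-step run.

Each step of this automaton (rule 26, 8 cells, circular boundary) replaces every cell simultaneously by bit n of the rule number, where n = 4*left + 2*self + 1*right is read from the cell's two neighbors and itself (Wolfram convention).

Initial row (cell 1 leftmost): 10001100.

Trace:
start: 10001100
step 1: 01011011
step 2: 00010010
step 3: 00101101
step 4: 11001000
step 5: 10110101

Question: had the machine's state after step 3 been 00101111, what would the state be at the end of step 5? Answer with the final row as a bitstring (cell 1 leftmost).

state after step 3 := 00101111
step 4: 11001000
step 5: 10110101

10110101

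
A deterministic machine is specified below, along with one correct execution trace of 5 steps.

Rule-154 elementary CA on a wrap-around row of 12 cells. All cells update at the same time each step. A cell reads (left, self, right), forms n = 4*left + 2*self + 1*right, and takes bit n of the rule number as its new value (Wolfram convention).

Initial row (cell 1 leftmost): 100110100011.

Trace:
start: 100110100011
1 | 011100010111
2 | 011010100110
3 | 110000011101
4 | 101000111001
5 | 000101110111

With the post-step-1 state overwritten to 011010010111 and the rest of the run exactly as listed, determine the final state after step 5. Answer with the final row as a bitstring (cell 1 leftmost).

state after step 1 := 011010010111
2 | 010001100110
3 | 101011011101
4 | 000010011001
5 | 100101110110

100101110110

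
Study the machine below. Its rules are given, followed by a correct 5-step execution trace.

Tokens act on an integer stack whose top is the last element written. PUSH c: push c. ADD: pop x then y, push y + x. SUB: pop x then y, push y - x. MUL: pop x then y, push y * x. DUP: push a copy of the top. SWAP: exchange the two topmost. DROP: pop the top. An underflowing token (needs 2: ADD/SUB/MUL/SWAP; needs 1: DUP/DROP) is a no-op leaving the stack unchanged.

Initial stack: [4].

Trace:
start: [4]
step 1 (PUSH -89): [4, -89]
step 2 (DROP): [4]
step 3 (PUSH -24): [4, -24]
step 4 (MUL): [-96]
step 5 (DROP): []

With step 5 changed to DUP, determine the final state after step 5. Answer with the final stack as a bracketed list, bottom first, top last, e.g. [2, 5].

(re-executing from step 5 with the substitution; state before step 5: [-96])
step 5 (DUP): [-96, -96]

[-96, -96]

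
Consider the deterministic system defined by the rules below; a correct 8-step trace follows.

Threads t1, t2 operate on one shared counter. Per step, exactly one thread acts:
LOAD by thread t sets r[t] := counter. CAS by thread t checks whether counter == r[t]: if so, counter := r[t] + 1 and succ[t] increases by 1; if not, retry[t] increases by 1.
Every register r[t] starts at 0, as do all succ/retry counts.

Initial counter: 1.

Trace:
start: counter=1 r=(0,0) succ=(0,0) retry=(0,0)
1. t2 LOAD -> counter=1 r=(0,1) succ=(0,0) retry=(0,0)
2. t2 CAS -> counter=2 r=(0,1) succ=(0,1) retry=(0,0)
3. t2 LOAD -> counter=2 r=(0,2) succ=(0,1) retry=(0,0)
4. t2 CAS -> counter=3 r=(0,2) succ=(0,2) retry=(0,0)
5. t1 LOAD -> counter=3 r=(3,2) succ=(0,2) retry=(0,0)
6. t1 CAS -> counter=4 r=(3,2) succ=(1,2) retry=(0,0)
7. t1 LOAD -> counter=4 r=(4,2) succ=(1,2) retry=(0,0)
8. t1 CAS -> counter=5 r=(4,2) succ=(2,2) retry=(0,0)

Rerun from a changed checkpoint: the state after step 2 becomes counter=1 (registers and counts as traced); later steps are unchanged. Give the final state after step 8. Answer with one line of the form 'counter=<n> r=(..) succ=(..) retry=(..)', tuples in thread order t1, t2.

counter=4 r=(3,1) succ=(2,2) retry=(0,0)

state after step 2 := counter=1 r=(0,1) succ=(0,1) retry=(0,0)
3. t2 LOAD -> counter=1 r=(0,1) succ=(0,1) retry=(0,0)
4. t2 CAS -> counter=2 r=(0,1) succ=(0,2) retry=(0,0)
5. t1 LOAD -> counter=2 r=(2,1) succ=(0,2) retry=(0,0)
6. t1 CAS -> counter=3 r=(2,1) succ=(1,2) retry=(0,0)
7. t1 LOAD -> counter=3 r=(3,1) succ=(1,2) retry=(0,0)
8. t1 CAS -> counter=4 r=(3,1) succ=(2,2) retry=(0,0)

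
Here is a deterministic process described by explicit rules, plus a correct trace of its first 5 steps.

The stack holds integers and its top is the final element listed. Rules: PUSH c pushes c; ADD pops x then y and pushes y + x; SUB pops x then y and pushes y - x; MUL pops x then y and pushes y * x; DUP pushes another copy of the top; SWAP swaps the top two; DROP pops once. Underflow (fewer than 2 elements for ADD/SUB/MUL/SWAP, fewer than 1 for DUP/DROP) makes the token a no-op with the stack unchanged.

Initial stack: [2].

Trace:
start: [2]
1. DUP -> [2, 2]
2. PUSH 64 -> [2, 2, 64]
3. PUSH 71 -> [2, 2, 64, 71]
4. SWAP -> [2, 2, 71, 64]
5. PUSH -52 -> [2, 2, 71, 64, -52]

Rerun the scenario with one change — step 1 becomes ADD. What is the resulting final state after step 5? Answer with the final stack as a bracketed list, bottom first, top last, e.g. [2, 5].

[2, 71, 64, -52]

(re-executing from step 1 with the substitution; state before step 1: [2])
1. ADD -> [2]
2. PUSH 64 -> [2, 64]
3. PUSH 71 -> [2, 64, 71]
4. SWAP -> [2, 71, 64]
5. PUSH -52 -> [2, 71, 64, -52]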